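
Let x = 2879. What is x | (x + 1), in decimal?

x = 101100111111 = 2879
x + 1 = 101101000000
OR    = 101101111111 = 2943
(x | (x + 1) sets the lowest cleared bit.)

2943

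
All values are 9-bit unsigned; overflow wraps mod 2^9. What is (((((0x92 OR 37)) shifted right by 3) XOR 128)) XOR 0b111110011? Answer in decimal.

0x92 = 010010010
37 = 000100101
→ OR → 010110111 = 183
→ shifted right by 3 → 000010110 = 22
128 = 010000000
→ XOR → 010010110 = 150
0b111110011 = 111110011
→ XOR → 101100101 = 357

357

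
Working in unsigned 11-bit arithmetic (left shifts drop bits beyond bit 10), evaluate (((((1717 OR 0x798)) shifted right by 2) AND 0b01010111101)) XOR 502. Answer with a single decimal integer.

347

1717 = 11010110101
0x798 = 11110011000
→ OR → 11110111101 = 1981
→ shifted right by 2 → 00111101111 = 495
0b01010111101 = 01010111101
→ AND → 00010101101 = 173
502 = 00111110110
→ XOR → 00101011011 = 347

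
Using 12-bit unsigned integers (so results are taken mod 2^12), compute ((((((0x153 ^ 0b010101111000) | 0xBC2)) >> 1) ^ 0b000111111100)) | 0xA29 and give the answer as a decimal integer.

3625

0x153 = 000101010011
0b010101111000 = 010101111000
→ ^ → 010000101011 = 1067
0xBC2 = 101111000010
→ | → 111111101011 = 4075
→ >> 1 → 011111110101 = 2037
0b000111111100 = 000111111100
→ ^ → 011000001001 = 1545
0xA29 = 101000101001
→ | → 111000101001 = 3625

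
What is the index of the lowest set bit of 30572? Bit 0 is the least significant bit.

2

30572 = 111011101101100
Trailing zeros: 2, so the lowest set bit is bit 2 (value 4).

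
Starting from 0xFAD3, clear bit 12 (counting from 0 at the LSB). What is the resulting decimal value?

x = 1111101011010011
bit 12 is currently 1; clear it via x & ~(1 << 12) = x & ~4096
→ 1110101011010011 = 60115

60115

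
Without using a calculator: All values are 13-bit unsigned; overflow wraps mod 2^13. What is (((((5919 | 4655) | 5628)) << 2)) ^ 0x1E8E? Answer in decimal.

5919 = 1011100011111
4655 = 1001000101111
→ | → 1011100111111 = 5951
5628 = 1010111111100
→ | → 1011111111111 = 6143
→ << 2 (mod 2^13) → 1111111111100 = 8188
0x1E8E = 1111010001110
→ ^ → 0000101110010 = 370

370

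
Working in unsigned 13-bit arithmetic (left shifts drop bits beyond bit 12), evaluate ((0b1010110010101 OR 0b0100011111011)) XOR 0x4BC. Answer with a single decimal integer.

0b1010110010101 = 1010110010101
0b0100011111011 = 0100011111011
→ OR → 1110111111111 = 7679
0x4BC = 0010010111100
→ XOR → 1100101000011 = 6467

6467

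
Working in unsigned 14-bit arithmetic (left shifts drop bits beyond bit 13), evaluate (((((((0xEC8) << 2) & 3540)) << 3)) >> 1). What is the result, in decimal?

1024

0xEC8 = 00111011001000
→ << 2 (mod 2^14) → 11101100100000 = 15136
3540 = 00110111010100
→ & → 00100100000000 = 2304
→ << 3 (mod 2^14) → 00100000000000 = 2048
→ >> 1 → 00010000000000 = 1024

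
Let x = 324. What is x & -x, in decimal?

4

x = 101000100 = 324
-x (two's complement) = …010111100
AND   = 000000100 = 4
(x & -x isolates the lowest set bit of x.)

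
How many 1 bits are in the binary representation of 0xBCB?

8

0xBCB = 101111001011
Count the 1s: 1 + 1 + 1 + 1 + 1 + 1 + 1 + 1 = 8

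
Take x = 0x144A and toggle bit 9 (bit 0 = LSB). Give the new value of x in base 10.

x = 1010001001010
bit 9 is currently 0; toggle it via x ^ (1 << 9) = x ^ 512
→ 1011001001010 = 5706

5706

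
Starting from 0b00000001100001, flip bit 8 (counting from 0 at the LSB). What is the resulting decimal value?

x = 00000001100001
bit 8 is currently 0; toggle it via x ^ (1 << 8) = x ^ 256
→ 00000101100001 = 353

353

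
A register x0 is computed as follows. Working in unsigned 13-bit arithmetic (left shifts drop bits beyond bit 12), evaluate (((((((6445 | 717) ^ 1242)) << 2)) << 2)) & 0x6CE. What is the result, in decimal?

6445 = 1100100101101
717 = 0001011001101
→ | → 1101111101101 = 7149
1242 = 0010011011010
→ ^ → 1111100110111 = 7991
→ << 2 (mod 2^13) → 1110011011100 = 7388
→ << 2 (mod 2^13) → 1001101110000 = 4976
0x6CE = 0011011001110
→ & → 0001001000000 = 576

576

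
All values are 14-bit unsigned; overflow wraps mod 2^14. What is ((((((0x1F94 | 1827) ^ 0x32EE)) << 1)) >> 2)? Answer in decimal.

0x1F94 = 01111110010100
1827 = 00011100100011
→ | → 01111110110111 = 8119
0x32EE = 11001011101110
→ ^ → 10110101011001 = 11609
→ << 1 (mod 2^14) → 01101010110010 = 6834
→ >> 2 → 00011010101100 = 1708

1708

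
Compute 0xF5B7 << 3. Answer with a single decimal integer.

503224

0xF5B7 = 0001111010110110111
shift left by 3 → 1111010110110111000 = 503224
(equivalently, 62903 × 2^3 = 62903 × 8)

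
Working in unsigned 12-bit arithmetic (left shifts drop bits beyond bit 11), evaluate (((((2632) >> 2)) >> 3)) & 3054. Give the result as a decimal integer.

66

2632 = 101001001000
→ >> 2 → 001010010010 = 658
→ >> 3 → 000001010010 = 82
3054 = 101111101110
→ & → 000001000010 = 66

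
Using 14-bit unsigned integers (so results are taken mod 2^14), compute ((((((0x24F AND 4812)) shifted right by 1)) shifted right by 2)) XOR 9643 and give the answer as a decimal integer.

9698

0x24F = 00001001001111
4812 = 01001011001100
→ AND → 00001001001100 = 588
→ shifted right by 1 → 00000100100110 = 294
→ shifted right by 2 → 00000001001001 = 73
9643 = 10010110101011
→ XOR → 10010111100010 = 9698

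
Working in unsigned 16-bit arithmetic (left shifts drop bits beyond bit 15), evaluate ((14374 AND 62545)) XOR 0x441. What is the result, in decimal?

14374 = 0011100000100110
62545 = 1111010001010001
→ AND → 0011000000000000 = 12288
0x441 = 0000010001000001
→ XOR → 0011010001000001 = 13377

13377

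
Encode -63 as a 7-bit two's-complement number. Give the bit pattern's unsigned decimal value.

63 in 7 bits: 0111111
Invert: 1000000
Add 1:  1000001 = 65
(Check: 2^7 - 63 = 128 - 63 = 65.)

65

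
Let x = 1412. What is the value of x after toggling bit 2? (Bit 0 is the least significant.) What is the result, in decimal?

x = 10110000100
bit 2 is currently 1; toggle it via x ^ (1 << 2) = x ^ 4
→ 10110000000 = 1408

1408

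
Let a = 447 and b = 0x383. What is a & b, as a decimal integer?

387

447 = 0110111111
0x383 = 1110000011
AND → 0110000011 = 387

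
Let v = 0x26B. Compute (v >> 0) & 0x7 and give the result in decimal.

v = 01001101011
Shift right by 0: 01001101011
Mask low 3 bits: 011 = 3

3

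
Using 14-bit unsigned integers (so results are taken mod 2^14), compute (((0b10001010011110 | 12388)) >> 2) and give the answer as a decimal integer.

3263

0b10001010011110 = 10001010011110
12388 = 11000001100100
→ | → 11001011111110 = 13054
→ >> 2 → 00110010111111 = 3263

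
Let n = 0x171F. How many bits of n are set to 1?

9

0x171F = 1011100011111
Count the 1s: 1 + 1 + 1 + 1 + 1 + 1 + 1 + 1 + 1 = 9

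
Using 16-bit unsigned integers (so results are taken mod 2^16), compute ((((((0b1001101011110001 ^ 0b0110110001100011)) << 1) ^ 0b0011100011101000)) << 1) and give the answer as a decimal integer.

0b1001101011110001 = 1001101011110001
0b0110110001100011 = 0110110001100011
→ ^ → 1111011010010010 = 63122
→ << 1 (mod 2^16) → 1110110100100100 = 60708
0b0011100011101000 = 0011100011101000
→ ^ → 1101010111001100 = 54732
→ << 1 (mod 2^16) → 1010101110011000 = 43928

43928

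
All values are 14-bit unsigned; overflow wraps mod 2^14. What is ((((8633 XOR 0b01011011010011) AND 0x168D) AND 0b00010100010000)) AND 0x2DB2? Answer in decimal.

8633 = 10000110111001
0b01011011010011 = 01011011010011
→ XOR → 11011101101010 = 14186
0x168D = 01011010001101
→ AND → 01011000001000 = 5640
0b00010100010000 = 00010100010000
→ AND → 00010000000000 = 1024
0x2DB2 = 10110110110010
→ AND → 00010000000000 = 1024

1024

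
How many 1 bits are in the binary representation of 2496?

2496 = 100111000000
Count the 1s: 1 + 1 + 1 + 1 = 4

4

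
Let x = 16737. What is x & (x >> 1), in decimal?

32

x = 100000101100001 = 16737
x>>1 = 010000010110000
AND  = 000000000100000 = 32
(x & (x >> 1) has a 1 wherever x has two consecutive 1 bits.)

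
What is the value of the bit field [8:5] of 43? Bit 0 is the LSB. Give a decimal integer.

1

v = 000101011
Shift right by 5: 0001
Mask low 4 bits: 0001 = 1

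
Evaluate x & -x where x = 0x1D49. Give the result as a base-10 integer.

1

x = 1110101001001 = 7497
-x (two's complement) = …0001010110111
AND   = 0000000000001 = 1
(x & -x isolates the lowest set bit of x.)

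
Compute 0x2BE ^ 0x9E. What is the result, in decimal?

0x2BE = 1010111110
0x9E = 0010011110
XOR → 1000100000 = 544

544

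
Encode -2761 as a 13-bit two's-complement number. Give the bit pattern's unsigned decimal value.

5431

2761 in 13 bits: 0101011001001
Invert: 1010100110110
Add 1:  1010100110111 = 5431
(Check: 2^13 - 2761 = 8192 - 2761 = 5431.)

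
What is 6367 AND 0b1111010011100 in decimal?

6367 = 1100011011111
b = 1111010011100
AND → 1100010011100 = 6300

6300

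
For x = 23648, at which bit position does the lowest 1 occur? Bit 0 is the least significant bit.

23648 = 101110001100000
Trailing zeros: 5, so the lowest set bit is bit 5 (value 32).

5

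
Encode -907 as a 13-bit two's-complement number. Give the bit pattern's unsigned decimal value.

7285

907 in 13 bits: 0001110001011
Invert: 1110001110100
Add 1:  1110001110101 = 7285
(Check: 2^13 - 907 = 8192 - 907 = 7285.)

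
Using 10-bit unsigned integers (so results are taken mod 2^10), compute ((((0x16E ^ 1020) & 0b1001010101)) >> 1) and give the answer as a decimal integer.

0x16E = 0101101110
1020 = 1111111100
→ ^ → 1010010010 = 658
0b1001010101 = 1001010101
→ & → 1000010000 = 528
→ >> 1 → 0100001000 = 264

264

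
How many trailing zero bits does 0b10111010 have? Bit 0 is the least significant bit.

0b10111010 = 10111010
Trailing zeros: 1, so the lowest set bit is bit 1 (value 2).

1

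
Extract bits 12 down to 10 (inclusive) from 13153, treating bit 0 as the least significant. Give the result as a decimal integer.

4

v = 011001101100001
Shift right by 10: 01100
Mask low 3 bits: 100 = 4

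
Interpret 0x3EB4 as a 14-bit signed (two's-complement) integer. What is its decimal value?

pattern = 11111010110100 (MSB is 1 ⇒ negative)
Invert: 00000101001011, add 1 → 00000101001100 = 332, so the value is -332.
(Equivalently: 16052 - 2^14 = 16052 - 16384 = -332.)

-332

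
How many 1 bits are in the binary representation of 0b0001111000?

4

n = 1111000
Count the 1s: 1 + 1 + 1 + 1 = 4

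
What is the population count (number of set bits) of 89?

4

89 = 1011001
Count the 1s: 1 + 1 + 1 + 1 = 4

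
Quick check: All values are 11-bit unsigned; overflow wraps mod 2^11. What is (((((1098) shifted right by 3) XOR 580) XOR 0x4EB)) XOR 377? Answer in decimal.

1887

1098 = 10001001010
→ shifted right by 3 → 00010001001 = 137
580 = 01001000100
→ XOR → 01011001101 = 717
0x4EB = 10011101011
→ XOR → 11000100110 = 1574
377 = 00101111001
→ XOR → 11101011111 = 1887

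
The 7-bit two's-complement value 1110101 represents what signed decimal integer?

pattern = 1110101 (MSB is 1 ⇒ negative)
Invert: 0001010, add 1 → 0001011 = 11, so the value is -11.
(Equivalently: 117 - 2^7 = 117 - 128 = -11.)

-11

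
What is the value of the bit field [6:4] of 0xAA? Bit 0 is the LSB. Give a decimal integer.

v = 010101010
Shift right by 4: 01010
Mask low 3 bits: 010 = 2

2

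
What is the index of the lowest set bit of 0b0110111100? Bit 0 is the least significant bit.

2

0b0110111100 = 110111100
Trailing zeros: 2, so the lowest set bit is bit 2 (value 4).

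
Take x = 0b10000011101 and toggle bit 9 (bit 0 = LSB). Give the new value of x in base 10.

1565

x = 10000011101
bit 9 is currently 0; toggle it via x ^ (1 << 9) = x ^ 512
→ 11000011101 = 1565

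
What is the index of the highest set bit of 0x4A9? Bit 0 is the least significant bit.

10

0x4A9 = 10010101001
The topmost 1 is at position 10 (since 2^10 = 1024 ≤ 1193 < 2048).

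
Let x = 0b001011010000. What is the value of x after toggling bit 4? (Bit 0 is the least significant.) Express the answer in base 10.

x = 001011010000
bit 4 is currently 1; toggle it via x ^ (1 << 4) = x ^ 16
→ 001011000000 = 704

704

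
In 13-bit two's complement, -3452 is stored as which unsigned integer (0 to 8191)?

3452 in 13 bits: 0110101111100
Invert: 1001010000011
Add 1:  1001010000100 = 4740
(Check: 2^13 - 3452 = 8192 - 3452 = 4740.)

4740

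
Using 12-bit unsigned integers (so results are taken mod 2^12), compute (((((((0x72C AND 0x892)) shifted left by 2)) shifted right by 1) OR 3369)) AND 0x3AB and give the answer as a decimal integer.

0x72C = 011100101100
0x892 = 100010010010
→ AND → 000000000000 = 0
→ shifted left by 2 (mod 2^12) → 000000000000 = 0
→ shifted right by 1 → 000000000000 = 0
3369 = 110100101001
→ OR → 110100101001 = 3369
0x3AB = 001110101011
→ AND → 000100101001 = 297

297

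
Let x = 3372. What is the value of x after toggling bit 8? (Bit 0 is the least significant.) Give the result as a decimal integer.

3116

x = 110100101100
bit 8 is currently 1; toggle it via x ^ (1 << 8) = x ^ 256
→ 110000101100 = 3116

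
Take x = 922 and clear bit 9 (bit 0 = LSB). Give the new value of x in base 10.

410

x = 1110011010
bit 9 is currently 1; clear it via x & ~(1 << 9) = x & ~512
→ 0110011010 = 410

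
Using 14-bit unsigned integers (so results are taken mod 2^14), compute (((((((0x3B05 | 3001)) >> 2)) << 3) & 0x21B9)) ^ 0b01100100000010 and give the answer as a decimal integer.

0x3B05 = 11101100000101
3001 = 00101110111001
→ | → 11101110111101 = 15293
→ >> 2 → 00111011101111 = 3823
→ << 3 (mod 2^14) → 11011101111000 = 14200
0x21B9 = 10000110111001
→ & → 10000100111000 = 8504
0b01100100000010 = 01100100000010
→ ^ → 11100000111010 = 14394

14394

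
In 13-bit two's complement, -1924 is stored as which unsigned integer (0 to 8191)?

1924 in 13 bits: 0011110000100
Invert: 1100001111011
Add 1:  1100001111100 = 6268
(Check: 2^13 - 1924 = 8192 - 1924 = 6268.)

6268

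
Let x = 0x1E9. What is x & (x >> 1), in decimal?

224

x = 111101001 = 489
x>>1 = 011110100
AND  = 011100000 = 224
(x & (x >> 1) has a 1 wherever x has two consecutive 1 bits.)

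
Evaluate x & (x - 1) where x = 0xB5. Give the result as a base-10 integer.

x = 10110101 = 181
x - 1 = 10110100
AND   = 10110100 = 180
(x & (x - 1) clears the lowest set bit of x.)

180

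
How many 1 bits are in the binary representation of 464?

464 = 111010000
Count the 1s: 1 + 1 + 1 + 1 = 4

4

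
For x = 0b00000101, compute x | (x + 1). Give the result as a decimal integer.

7

x = 101 = 5
x + 1 = 110
OR    = 111 = 7
(x | (x + 1) sets the lowest cleared bit.)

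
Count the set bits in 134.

3

134 = 10000110
Count the 1s: 1 + 1 + 1 = 3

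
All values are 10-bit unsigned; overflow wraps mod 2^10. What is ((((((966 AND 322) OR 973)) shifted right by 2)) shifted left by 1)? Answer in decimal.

486

966 = 1111000110
322 = 0101000010
→ AND → 0101000010 = 322
973 = 1111001101
→ OR → 1111001111 = 975
→ shifted right by 2 → 0011110011 = 243
→ shifted left by 1 (mod 2^10) → 0111100110 = 486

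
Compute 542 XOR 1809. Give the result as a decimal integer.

542 = 01000011110
1809 = 11100010001
XOR → 10100001111 = 1295

1295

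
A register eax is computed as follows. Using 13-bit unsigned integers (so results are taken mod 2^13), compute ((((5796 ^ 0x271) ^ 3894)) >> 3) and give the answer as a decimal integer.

5796 = 1011010100100
0x271 = 0001001110001
→ ^ → 1010011010101 = 5333
3894 = 0111100110110
→ ^ → 1101111100011 = 7139
→ >> 3 → 0001101111100 = 892

892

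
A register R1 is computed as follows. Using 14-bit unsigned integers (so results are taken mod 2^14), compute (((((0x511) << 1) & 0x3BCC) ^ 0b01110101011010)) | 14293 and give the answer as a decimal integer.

14303

0x511 = 00010100010001
→ << 1 (mod 2^14) → 00101000100010 = 2594
0x3BCC = 11101111001100
→ & → 00101000000000 = 2560
0b01110101011010 = 01110101011010
→ ^ → 01011101011010 = 5978
14293 = 11011111010101
→ | → 11011111011111 = 14303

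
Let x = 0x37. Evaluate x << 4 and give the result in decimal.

880

0x37 = 0000110111
shift left by 4 → 1101110000 = 880
(equivalently, 55 × 2^4 = 55 × 16)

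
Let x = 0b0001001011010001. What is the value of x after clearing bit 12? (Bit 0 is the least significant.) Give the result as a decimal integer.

x = 0001001011010001
bit 12 is currently 1; clear it via x & ~(1 << 12) = x & ~4096
→ 0000001011010001 = 721

721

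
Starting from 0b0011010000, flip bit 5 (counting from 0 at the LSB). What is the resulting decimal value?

x = 0011010000
bit 5 is currently 0; toggle it via x ^ (1 << 5) = x ^ 32
→ 0011110000 = 240

240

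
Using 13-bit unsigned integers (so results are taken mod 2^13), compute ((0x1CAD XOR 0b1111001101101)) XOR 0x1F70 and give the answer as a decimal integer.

7600

0x1CAD = 1110010101101
0b1111001101101 = 1111001101101
→ XOR → 0001011000000 = 704
0x1F70 = 1111101110000
→ XOR → 1110110110000 = 7600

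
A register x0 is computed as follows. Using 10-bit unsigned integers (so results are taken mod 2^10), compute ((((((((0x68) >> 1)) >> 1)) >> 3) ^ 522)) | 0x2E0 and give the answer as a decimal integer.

745

0x68 = 0001101000
→ >> 1 → 0000110100 = 52
→ >> 1 → 0000011010 = 26
→ >> 3 → 0000000011 = 3
522 = 1000001010
→ ^ → 1000001001 = 521
0x2E0 = 1011100000
→ | → 1011101001 = 745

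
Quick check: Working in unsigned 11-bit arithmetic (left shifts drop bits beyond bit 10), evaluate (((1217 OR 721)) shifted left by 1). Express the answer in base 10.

1217 = 10011000001
721 = 01011010001
→ OR → 11011010001 = 1745
→ shifted left by 1 (mod 2^11) → 10110100010 = 1442

1442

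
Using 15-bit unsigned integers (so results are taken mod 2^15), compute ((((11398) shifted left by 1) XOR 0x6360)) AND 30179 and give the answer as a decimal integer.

12384

11398 = 010110010000110
→ shifted left by 1 (mod 2^15) → 101100100001100 = 22796
0x6360 = 110001101100000
→ XOR → 011101001101100 = 14956
30179 = 111010111100011
→ AND → 011000001100000 = 12384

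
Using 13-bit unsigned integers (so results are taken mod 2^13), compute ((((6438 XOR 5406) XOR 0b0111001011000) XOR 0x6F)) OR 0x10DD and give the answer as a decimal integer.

4831

6438 = 1100100100110
5406 = 1010100011110
→ XOR → 0110000111000 = 3128
0b0111001011000 = 0111001011000
→ XOR → 0001001100000 = 608
0x6F = 0000001101111
→ XOR → 0001000001111 = 527
0x10DD = 1000011011101
→ OR → 1001011011111 = 4831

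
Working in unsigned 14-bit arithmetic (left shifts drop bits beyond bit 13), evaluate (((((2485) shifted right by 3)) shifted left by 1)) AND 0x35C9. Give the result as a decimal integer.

72

2485 = 00100110110101
→ shifted right by 3 → 00000100110110 = 310
→ shifted left by 1 (mod 2^14) → 00001001101100 = 620
0x35C9 = 11010111001001
→ AND → 00000001001000 = 72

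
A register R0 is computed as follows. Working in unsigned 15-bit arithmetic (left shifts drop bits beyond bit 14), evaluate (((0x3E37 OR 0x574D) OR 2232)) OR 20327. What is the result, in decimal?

32767

0x3E37 = 011111000110111
0x574D = 101011101001101
→ OR → 111111101111111 = 32639
2232 = 000100010111000
→ OR → 111111111111111 = 32767
20327 = 100111101100111
→ OR → 111111111111111 = 32767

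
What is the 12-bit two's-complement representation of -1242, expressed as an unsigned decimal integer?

1242 in 12 bits: 010011011010
Invert: 101100100101
Add 1:  101100100110 = 2854
(Check: 2^12 - 1242 = 4096 - 1242 = 2854.)

2854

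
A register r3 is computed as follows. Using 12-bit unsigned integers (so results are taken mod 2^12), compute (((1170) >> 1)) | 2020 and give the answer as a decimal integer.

2029

1170 = 010010010010
→ >> 1 → 001001001001 = 585
2020 = 011111100100
→ | → 011111101101 = 2029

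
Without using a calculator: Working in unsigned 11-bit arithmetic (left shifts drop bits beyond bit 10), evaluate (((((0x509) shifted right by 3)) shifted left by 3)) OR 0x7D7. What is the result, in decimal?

0x509 = 10100001001
→ shifted right by 3 → 00010100001 = 161
→ shifted left by 3 (mod 2^11) → 10100001000 = 1288
0x7D7 = 11111010111
→ OR → 11111011111 = 2015

2015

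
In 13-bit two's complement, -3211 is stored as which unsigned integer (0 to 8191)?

4981

3211 in 13 bits: 0110010001011
Invert: 1001101110100
Add 1:  1001101110101 = 4981
(Check: 2^13 - 3211 = 8192 - 3211 = 4981.)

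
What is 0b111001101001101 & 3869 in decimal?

a = 111001101001101
3869 = 000111100011101
AND → 000001100001101 = 781

781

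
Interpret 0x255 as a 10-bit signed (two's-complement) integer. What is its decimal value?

pattern = 1001010101 (MSB is 1 ⇒ negative)
Invert: 0110101010, add 1 → 0110101011 = 427, so the value is -427.
(Equivalently: 597 - 2^10 = 597 - 1024 = -427.)

-427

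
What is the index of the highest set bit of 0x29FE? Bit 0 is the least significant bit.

0x29FE = 10100111111110
The topmost 1 is at position 13 (since 2^13 = 8192 ≤ 10750 < 16384).

13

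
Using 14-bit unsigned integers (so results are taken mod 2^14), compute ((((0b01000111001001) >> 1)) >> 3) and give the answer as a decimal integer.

284

0b01000111001001 = 01000111001001
→ >> 1 → 00100011100100 = 2276
→ >> 3 → 00000100011100 = 284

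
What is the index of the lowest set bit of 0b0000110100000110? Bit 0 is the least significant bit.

1

0b0000110100000110 = 110100000110
Trailing zeros: 1, so the lowest set bit is bit 1 (value 2).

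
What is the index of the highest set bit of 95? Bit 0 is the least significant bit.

95 = 1011111
The topmost 1 is at position 6 (since 2^6 = 64 ≤ 95 < 128).

6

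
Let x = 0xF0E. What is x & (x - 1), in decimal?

3852

x = 111100001110 = 3854
x - 1 = 111100001101
AND   = 111100001100 = 3852
(x & (x - 1) clears the lowest set bit of x.)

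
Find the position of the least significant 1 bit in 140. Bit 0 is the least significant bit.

140 = 10001100
Trailing zeros: 2, so the lowest set bit is bit 2 (value 4).

2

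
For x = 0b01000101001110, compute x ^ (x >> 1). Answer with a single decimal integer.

6633

x = 1000101001110 = 4430
x>>1 = 0100010100111
XOR  = 1100111101001 = 6633
(x ^ (x >> 1) gives the standard binary-reflected Gray code of x.)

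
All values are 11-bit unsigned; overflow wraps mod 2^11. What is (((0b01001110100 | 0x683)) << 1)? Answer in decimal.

0b01001110100 = 01001110100
0x683 = 11010000011
→ | → 11011110111 = 1783
→ << 1 (mod 2^11) → 10111101110 = 1518

1518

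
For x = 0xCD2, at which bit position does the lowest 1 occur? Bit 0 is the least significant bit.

1

0xCD2 = 110011010010
Trailing zeros: 1, so the lowest set bit is bit 1 (value 2).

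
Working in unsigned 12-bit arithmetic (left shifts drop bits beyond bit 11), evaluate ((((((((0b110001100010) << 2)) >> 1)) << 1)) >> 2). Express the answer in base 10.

0b110001100010 = 110001100010
→ << 2 (mod 2^12) → 000110001000 = 392
→ >> 1 → 000011000100 = 196
→ << 1 (mod 2^12) → 000110001000 = 392
→ >> 2 → 000001100010 = 98

98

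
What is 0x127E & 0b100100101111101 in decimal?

124

0x127E = 001001001111110
b = 100100101111101
AND → 000000001111100 = 124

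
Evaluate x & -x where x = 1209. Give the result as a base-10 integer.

x = 10010111001 = 1209
-x (two's complement) = …01101000111
AND   = 00000000001 = 1
(x & -x isolates the lowest set bit of x.)

1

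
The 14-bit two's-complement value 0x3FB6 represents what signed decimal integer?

-74

pattern = 11111110110110 (MSB is 1 ⇒ negative)
Invert: 00000001001001, add 1 → 00000001001010 = 74, so the value is -74.
(Equivalently: 16310 - 2^14 = 16310 - 16384 = -74.)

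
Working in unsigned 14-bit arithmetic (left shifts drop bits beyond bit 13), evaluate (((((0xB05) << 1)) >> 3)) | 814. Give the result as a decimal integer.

0xB05 = 00101100000101
→ << 1 (mod 2^14) → 01011000001010 = 5642
→ >> 3 → 00001011000001 = 705
814 = 00001100101110
→ | → 00001111101111 = 1007

1007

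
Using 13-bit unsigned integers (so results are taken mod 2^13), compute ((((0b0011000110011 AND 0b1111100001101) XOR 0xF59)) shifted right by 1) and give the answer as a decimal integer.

0b0011000110011 = 0011000110011
0b1111100001101 = 1111100001101
→ AND → 0011000000001 = 1537
0xF59 = 0111101011001
→ XOR → 0100101011000 = 2392
→ shifted right by 1 → 0010010101100 = 1196

1196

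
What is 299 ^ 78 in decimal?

357

299 = 100101011
78 = 001001110
XOR → 101100101 = 357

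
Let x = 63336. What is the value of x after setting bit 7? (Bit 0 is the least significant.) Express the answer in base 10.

x = 1111011101101000
bit 7 is currently 0; set it via x | (1 << 7) = x | 128
→ 1111011111101000 = 63464

63464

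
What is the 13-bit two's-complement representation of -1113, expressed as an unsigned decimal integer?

7079

1113 in 13 bits: 0010001011001
Invert: 1101110100110
Add 1:  1101110100111 = 7079
(Check: 2^13 - 1113 = 8192 - 1113 = 7079.)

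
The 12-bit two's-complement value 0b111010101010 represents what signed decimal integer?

pattern = 111010101010 (MSB is 1 ⇒ negative)
Invert: 000101010101, add 1 → 000101010110 = 342, so the value is -342.
(Equivalently: 3754 - 2^12 = 3754 - 4096 = -342.)

-342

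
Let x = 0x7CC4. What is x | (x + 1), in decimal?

31941

x = 111110011000100 = 31940
x + 1 = 111110011000101
OR    = 111110011000101 = 31941
(x | (x + 1) sets the lowest cleared bit.)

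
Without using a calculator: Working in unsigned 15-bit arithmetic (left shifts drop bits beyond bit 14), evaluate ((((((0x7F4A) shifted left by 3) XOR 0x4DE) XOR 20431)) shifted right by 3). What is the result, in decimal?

1576

0x7F4A = 111111101001010
→ shifted left by 3 (mod 2^15) → 111101001010000 = 31312
0x4DE = 000010011011110
→ XOR → 111111010001110 = 32398
20431 = 100111111001111
→ XOR → 011000101000001 = 12609
→ shifted right by 3 → 000011000101000 = 1576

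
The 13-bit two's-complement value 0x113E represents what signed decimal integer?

-3778

pattern = 1000100111110 (MSB is 1 ⇒ negative)
Invert: 0111011000001, add 1 → 0111011000010 = 3778, so the value is -3778.
(Equivalently: 4414 - 2^13 = 4414 - 8192 = -3778.)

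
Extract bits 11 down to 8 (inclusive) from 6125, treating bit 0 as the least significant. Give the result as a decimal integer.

v = 1011111101101
Shift right by 8: 10111
Mask low 4 bits: 0111 = 7

7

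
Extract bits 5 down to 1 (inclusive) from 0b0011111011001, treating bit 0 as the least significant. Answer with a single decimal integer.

v = 0011111011001
Shift right by 1: 001111101100
Mask low 5 bits: 01100 = 12

12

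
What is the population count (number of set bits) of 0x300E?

5

0x300E = 11000000001110
Count the 1s: 1 + 1 + 1 + 1 + 1 = 5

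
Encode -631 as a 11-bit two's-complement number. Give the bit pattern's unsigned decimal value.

1417

631 in 11 bits: 01001110111
Invert: 10110001000
Add 1:  10110001001 = 1417
(Check: 2^11 - 631 = 2048 - 631 = 1417.)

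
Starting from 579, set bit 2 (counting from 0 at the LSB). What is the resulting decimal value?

583

x = 1001000011
bit 2 is currently 0; set it via x | (1 << 2) = x | 4
→ 1001000111 = 583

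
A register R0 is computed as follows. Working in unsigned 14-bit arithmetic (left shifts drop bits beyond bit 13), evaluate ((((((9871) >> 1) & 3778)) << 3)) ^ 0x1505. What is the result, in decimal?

9871 = 10011010001111
→ >> 1 → 01001101000111 = 4935
3778 = 00111011000010
→ & → 00001001000010 = 578
→ << 3 (mod 2^14) → 01001000010000 = 4624
0x1505 = 01010100000101
→ ^ → 00011100010101 = 1813

1813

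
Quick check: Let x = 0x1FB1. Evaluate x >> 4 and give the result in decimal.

0x1FB1 = 1111110110001
shift right by 4 → 0000111111011 = 507
(equivalently, floor(8113 / 16))

507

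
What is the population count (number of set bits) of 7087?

7087 = 1101110101111
Count the 1s: 1 + 1 + 1 + 1 + 1 + 1 + 1 + 1 + 1 + 1 = 10

10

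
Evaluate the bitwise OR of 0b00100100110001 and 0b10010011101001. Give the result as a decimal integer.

11769

a = 00100100110001
b = 10010011101001
 OR → 10110111111001 = 11769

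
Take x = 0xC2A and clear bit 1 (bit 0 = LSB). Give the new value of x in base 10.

x = 110000101010
bit 1 is currently 1; clear it via x & ~(1 << 1) = x & ~2
→ 110000101000 = 3112

3112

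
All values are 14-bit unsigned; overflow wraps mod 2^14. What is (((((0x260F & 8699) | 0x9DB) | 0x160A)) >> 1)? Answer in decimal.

0x260F = 10011000001111
8699 = 10000111111011
→ & → 10000000001011 = 8203
0x9DB = 00100111011011
→ | → 10100111011011 = 10715
0x160A = 01011000001010
→ | → 11111111011011 = 16347
→ >> 1 → 01111111101101 = 8173

8173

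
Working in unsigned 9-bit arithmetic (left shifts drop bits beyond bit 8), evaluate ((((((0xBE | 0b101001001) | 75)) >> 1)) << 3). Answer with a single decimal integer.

0xBE = 010111110
0b101001001 = 101001001
→ | → 111111111 = 511
75 = 001001011
→ | → 111111111 = 511
→ >> 1 → 011111111 = 255
→ << 3 (mod 2^9) → 111111000 = 504

504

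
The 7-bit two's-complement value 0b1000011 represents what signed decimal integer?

pattern = 1000011 (MSB is 1 ⇒ negative)
Invert: 0111100, add 1 → 0111101 = 61, so the value is -61.
(Equivalently: 67 - 2^7 = 67 - 128 = -61.)

-61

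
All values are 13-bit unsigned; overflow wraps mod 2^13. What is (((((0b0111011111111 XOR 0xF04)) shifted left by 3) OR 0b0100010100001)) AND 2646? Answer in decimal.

0b0111011111111 = 0111011111111
0xF04 = 0111100000100
→ XOR → 0000111111011 = 507
→ shifted left by 3 (mod 2^13) → 0111111011000 = 4056
0b0100010100001 = 0100010100001
→ OR → 0111111111001 = 4089
2646 = 0101001010110
→ AND → 0101001010000 = 2640

2640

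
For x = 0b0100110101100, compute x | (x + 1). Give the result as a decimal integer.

2477

x = 100110101100 = 2476
x + 1 = 100110101101
OR    = 100110101101 = 2477
(x | (x + 1) sets the lowest cleared bit.)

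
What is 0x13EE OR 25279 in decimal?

29695

0x13EE = 001001111101110
25279 = 110001010111111
 OR → 111001111111111 = 29695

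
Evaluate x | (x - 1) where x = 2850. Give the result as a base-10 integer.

x = 101100100010 = 2850
x - 1 = 101100100001
OR    = 101100100011 = 2851
(x | (x - 1) sets all bits below the lowest set bit.)

2851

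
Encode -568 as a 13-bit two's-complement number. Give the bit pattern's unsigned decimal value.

568 in 13 bits: 0001000111000
Invert: 1110111000111
Add 1:  1110111001000 = 7624
(Check: 2^13 - 568 = 8192 - 568 = 7624.)

7624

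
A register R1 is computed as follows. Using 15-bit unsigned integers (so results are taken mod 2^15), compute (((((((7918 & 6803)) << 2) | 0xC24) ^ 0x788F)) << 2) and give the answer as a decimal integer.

7918 = 001111011101110
6803 = 001101010010011
→ & → 001101010000010 = 6786
→ << 2 (mod 2^15) → 110101000001000 = 27144
0xC24 = 000110000100100
→ | → 110111000101100 = 28204
0x788F = 111100010001111
→ ^ → 001011010100011 = 5795
→ << 2 (mod 2^15) → 101101010001100 = 23180

23180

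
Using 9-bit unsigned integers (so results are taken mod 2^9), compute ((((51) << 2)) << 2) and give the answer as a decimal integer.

304

51 = 000110011
→ << 2 (mod 2^9) → 011001100 = 204
→ << 2 (mod 2^9) → 100110000 = 304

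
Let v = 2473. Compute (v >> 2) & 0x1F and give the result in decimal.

10

v = 0100110101001
Shift right by 2: 01001101010
Mask low 5 bits: 01010 = 10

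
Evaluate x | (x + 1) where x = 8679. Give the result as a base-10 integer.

x = 10000111100111 = 8679
x + 1 = 10000111101000
OR    = 10000111101111 = 8687
(x | (x + 1) sets the lowest cleared bit.)

8687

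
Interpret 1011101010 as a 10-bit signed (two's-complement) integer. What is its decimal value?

pattern = 1011101010 (MSB is 1 ⇒ negative)
Invert: 0100010101, add 1 → 0100010110 = 278, so the value is -278.
(Equivalently: 746 - 2^10 = 746 - 1024 = -278.)

-278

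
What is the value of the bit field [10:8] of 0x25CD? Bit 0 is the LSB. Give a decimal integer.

v = 10010111001101
Shift right by 8: 100101
Mask low 3 bits: 101 = 5

5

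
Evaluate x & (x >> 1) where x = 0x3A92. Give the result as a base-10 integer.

x = 11101010010010 = 14994
x>>1 = 01110101001001
AND  = 01100000000000 = 6144
(x & (x >> 1) has a 1 wherever x has two consecutive 1 bits.)

6144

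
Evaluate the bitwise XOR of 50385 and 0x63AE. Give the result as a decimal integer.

42879

50385 = 1100010011010001
0x63AE = 0110001110101110
XOR → 1010011101111111 = 42879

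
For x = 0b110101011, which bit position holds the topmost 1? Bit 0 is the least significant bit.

0b110101011 = 110101011
The topmost 1 is at position 8 (since 2^8 = 256 ≤ 427 < 512).

8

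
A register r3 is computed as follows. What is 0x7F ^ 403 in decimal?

0x7F = 001111111
403 = 110010011
XOR → 111101100 = 492

492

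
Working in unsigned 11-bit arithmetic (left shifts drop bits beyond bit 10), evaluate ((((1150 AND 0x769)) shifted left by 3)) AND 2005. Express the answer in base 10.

832

1150 = 10001111110
0x769 = 11101101001
→ AND → 10001101000 = 1128
→ shifted left by 3 (mod 2^11) → 01101000000 = 832
2005 = 11111010101
→ AND → 01101000000 = 832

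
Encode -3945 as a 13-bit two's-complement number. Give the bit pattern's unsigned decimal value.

4247

3945 in 13 bits: 0111101101001
Invert: 1000010010110
Add 1:  1000010010111 = 4247
(Check: 2^13 - 3945 = 8192 - 3945 = 4247.)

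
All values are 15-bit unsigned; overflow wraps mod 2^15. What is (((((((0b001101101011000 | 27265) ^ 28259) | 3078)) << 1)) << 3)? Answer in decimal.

0b001101101011000 = 001101101011000
27265 = 110101010000001
→ | → 111101111011001 = 31705
28259 = 110111001100011
→ ^ → 001010110111010 = 5562
3078 = 000110000000110
→ | → 001110110111110 = 7614
→ << 1 (mod 2^15) → 011101101111100 = 15228
→ << 3 (mod 2^15) → 101101111100000 = 23520

23520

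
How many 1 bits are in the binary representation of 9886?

8

9886 = 10011010011110
Count the 1s: 1 + 1 + 1 + 1 + 1 + 1 + 1 + 1 = 8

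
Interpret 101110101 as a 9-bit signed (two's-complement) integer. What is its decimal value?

-139

pattern = 101110101 (MSB is 1 ⇒ negative)
Invert: 010001010, add 1 → 010001011 = 139, so the value is -139.
(Equivalently: 373 - 2^9 = 373 - 512 = -139.)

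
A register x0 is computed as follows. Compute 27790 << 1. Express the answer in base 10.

27790 = 0110110010001110
shift left by 1 → 1101100100011100 = 55580
(equivalently, 27790 × 2^1 = 27790 × 2)

55580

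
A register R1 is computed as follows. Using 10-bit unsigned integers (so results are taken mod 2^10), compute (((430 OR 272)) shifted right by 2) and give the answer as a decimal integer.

430 = 0110101110
272 = 0100010000
→ OR → 0110111110 = 446
→ shifted right by 2 → 0001101111 = 111

111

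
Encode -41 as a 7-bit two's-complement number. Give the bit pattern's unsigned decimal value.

87

41 in 7 bits: 0101001
Invert: 1010110
Add 1:  1010111 = 87
(Check: 2^7 - 41 = 128 - 41 = 87.)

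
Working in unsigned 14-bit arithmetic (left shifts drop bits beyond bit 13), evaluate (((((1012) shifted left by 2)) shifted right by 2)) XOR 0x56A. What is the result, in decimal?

1012 = 00001111110100
→ shifted left by 2 (mod 2^14) → 00111111010000 = 4048
→ shifted right by 2 → 00001111110100 = 1012
0x56A = 00010101101010
→ XOR → 00011010011110 = 1694

1694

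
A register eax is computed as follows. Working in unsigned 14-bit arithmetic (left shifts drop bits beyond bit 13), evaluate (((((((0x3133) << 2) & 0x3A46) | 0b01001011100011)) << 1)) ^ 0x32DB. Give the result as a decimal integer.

5909

0x3133 = 11000100110011
→ << 2 (mod 2^14) → 00010011001100 = 1228
0x3A46 = 11101001000110
→ & → 00000001000100 = 68
0b01001011100011 = 01001011100011
→ | → 01001011100111 = 4839
→ << 1 (mod 2^14) → 10010111001110 = 9678
0x32DB = 11001011011011
→ ^ → 01011100010101 = 5909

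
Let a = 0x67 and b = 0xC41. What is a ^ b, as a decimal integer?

3110

0x67 = 000001100111
0xC41 = 110001000001
XOR → 110000100110 = 3110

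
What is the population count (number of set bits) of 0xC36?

0xC36 = 110000110110
Count the 1s: 1 + 1 + 1 + 1 + 1 + 1 = 6

6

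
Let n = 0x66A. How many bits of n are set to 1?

0x66A = 11001101010
Count the 1s: 1 + 1 + 1 + 1 + 1 + 1 = 6

6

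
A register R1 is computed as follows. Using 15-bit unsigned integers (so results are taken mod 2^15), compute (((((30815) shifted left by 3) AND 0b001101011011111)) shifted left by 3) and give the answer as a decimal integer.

5824

30815 = 111100001011111
→ shifted left by 3 (mod 2^15) → 100001011111000 = 17144
0b001101011011111 = 001101011011111
→ AND → 000001011011000 = 728
→ shifted left by 3 (mod 2^15) → 001011011000000 = 5824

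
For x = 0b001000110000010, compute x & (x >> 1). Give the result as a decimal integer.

128

x = 1000110000010 = 4482
x>>1 = 0100011000001
AND  = 0000010000000 = 128
(x & (x >> 1) has a 1 wherever x has two consecutive 1 bits.)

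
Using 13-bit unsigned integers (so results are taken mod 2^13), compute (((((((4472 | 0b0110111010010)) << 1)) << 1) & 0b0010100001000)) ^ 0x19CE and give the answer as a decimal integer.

7366

4472 = 1000101111000
0b0110111010010 = 0110111010010
→ | → 1110111111010 = 7674
→ << 1 (mod 2^13) → 1101111110100 = 7156
→ << 1 (mod 2^13) → 1011111101000 = 6120
0b0010100001000 = 0010100001000
→ & → 0010100001000 = 1288
0x19CE = 1100111001110
→ ^ → 1110011000110 = 7366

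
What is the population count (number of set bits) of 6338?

5

6338 = 1100011000010
Count the 1s: 1 + 1 + 1 + 1 + 1 = 5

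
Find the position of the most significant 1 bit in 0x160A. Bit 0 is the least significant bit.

12

0x160A = 1011000001010
The topmost 1 is at position 12 (since 2^12 = 4096 ≤ 5642 < 8192).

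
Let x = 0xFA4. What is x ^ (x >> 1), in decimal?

2166

x = 111110100100 = 4004
x>>1 = 011111010010
XOR  = 100001110110 = 2166
(x ^ (x >> 1) gives the standard binary-reflected Gray code of x.)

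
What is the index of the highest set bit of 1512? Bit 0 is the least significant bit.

1512 = 10111101000
The topmost 1 is at position 10 (since 2^10 = 1024 ≤ 1512 < 2048).

10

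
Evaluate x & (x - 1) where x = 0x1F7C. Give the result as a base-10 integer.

8056

x = 1111101111100 = 8060
x - 1 = 1111101111011
AND   = 1111101111000 = 8056
(x & (x - 1) clears the lowest set bit of x.)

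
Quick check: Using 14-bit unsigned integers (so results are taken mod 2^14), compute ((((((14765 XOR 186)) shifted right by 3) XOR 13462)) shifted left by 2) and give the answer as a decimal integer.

3792

14765 = 11100110101101
186 = 00000010111010
→ XOR → 11100100010111 = 14615
→ shifted right by 3 → 00011100100010 = 1826
13462 = 11010010010110
→ XOR → 11001110110100 = 13236
→ shifted left by 2 (mod 2^14) → 00111011010000 = 3792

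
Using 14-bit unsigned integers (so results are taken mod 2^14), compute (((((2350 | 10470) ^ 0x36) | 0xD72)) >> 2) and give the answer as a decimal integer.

2942

2350 = 00100100101110
10470 = 10100011100110
→ | → 10100111101110 = 10734
0x36 = 00000000110110
→ ^ → 10100111011000 = 10712
0xD72 = 00110101110010
→ | → 10110111111010 = 11770
→ >> 2 → 00101101111110 = 2942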